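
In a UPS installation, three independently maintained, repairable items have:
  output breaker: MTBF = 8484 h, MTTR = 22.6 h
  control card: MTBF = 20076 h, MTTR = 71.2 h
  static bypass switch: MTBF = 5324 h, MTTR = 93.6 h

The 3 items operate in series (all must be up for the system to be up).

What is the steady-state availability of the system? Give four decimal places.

A(output breaker) = MTBF/(MTBF+MTTR) = 8484/(8484+22.6) = 0.997343
A(control card) = MTBF/(MTBF+MTTR) = 20076/(20076+71.2) = 0.996466
A(static bypass switch) = MTBF/(MTBF+MTTR) = 5324/(5324+93.6) = 0.982723
Series availability: 0.997343 × 0.996466 × 0.982723 = 0.9766

0.9766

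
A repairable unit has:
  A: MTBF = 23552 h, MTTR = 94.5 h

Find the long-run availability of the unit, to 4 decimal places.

A(A) = MTBF/(MTBF+MTTR) = 23552/(23552+94.5) = 0.9960

0.9960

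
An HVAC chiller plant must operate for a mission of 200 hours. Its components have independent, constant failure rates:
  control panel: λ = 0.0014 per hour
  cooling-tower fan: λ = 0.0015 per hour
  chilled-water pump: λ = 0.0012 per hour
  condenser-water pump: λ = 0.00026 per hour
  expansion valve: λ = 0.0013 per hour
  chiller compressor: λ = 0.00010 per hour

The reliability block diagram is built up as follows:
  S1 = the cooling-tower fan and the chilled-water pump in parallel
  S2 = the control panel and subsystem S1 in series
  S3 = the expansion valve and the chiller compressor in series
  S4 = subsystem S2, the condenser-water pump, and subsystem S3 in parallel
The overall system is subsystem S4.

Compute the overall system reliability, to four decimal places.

R(control panel) = exp(−0.0014 × 200) = 0.755784
R(cooling-tower fan) = exp(−0.0015 × 200) = 0.740818
R(chilled-water pump) = exp(−0.0012 × 200) = 0.786628
R(condenser-water pump) = exp(−0.00026 × 200) = 0.949329
R(expansion valve) = exp(−0.0013 × 200) = 0.771052
R(chiller compressor) = exp(−0.00010 × 200) = 0.980199
Parallel (cooling-tower fan and chilled-water pump): 1 − (1 − 0.740818)(1 − 0.786628) = 0.944698
Series (control panel and [0.944698]): 0.755784 × 0.944698 = 0.713988
Series (expansion valve and chiller compressor): 0.771052 × 0.980199 = 0.755784
Parallel ([0.713988], condenser-water pump, and [0.755784]): 1 − (1 − 0.713988)(1 − 0.949329)(1 − 0.755784) = 0.9965

0.9965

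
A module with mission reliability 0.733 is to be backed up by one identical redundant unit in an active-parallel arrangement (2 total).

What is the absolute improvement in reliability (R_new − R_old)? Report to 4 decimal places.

0.1957

R_before = 0.733
R_after = 1 − (1 − 0.733)^2 = 0.9287
ΔR = 0.9287 − 0.733 = 0.1957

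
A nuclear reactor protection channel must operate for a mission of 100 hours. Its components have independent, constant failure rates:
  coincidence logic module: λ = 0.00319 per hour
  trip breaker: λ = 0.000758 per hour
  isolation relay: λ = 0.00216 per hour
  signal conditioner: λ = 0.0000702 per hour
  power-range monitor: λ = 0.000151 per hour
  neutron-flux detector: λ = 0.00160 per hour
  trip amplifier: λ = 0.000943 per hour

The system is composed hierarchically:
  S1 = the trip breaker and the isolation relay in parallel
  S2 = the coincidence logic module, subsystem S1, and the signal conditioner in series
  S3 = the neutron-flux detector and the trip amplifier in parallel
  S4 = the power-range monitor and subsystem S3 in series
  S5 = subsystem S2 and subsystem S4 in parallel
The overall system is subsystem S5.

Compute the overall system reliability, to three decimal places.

0.992

R(coincidence logic module) = exp(−0.00319 × 100) = 0.72688
R(trip breaker) = exp(−0.000758 × 100) = 0.92700
R(isolation relay) = exp(−0.00216 × 100) = 0.80574
R(signal conditioner) = exp(−0.0000702 × 100) = 0.99300
R(power-range monitor) = exp(−0.000151 × 100) = 0.98501
R(neutron-flux detector) = exp(−0.00160 × 100) = 0.85214
R(trip amplifier) = exp(−0.000943 × 100) = 0.91001
Parallel (trip breaker and isolation relay): 1 − (1 − 0.92700)(1 − 0.80574) = 0.98582
Series (coincidence logic module, [0.98582], and signal conditioner): 0.72688 × 0.98582 × 0.99300 = 0.71156
Parallel (neutron-flux detector and trip amplifier): 1 − (1 − 0.85214)(1 − 0.91001) = 0.98669
Series (power-range monitor and [0.98669]): 0.98501 × 0.98669 = 0.97190
Parallel ([0.71156] and [0.97190]): 1 − (1 − 0.71156)(1 − 0.97190) = 0.992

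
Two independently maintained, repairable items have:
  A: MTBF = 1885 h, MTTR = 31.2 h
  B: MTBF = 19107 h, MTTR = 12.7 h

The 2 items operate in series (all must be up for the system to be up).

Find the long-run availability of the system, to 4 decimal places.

A(A) = MTBF/(MTBF+MTTR) = 1885/(1885+31.2) = 0.983718
A(B) = MTBF/(MTBF+MTTR) = 19107/(19107+12.7) = 0.999336
Series availability: 0.983718 × 0.999336 = 0.9831

0.9831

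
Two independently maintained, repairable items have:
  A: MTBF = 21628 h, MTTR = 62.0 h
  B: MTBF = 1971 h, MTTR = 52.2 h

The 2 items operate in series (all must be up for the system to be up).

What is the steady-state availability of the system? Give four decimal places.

A(A) = MTBF/(MTBF+MTTR) = 21628/(21628+62.0) = 0.997142
A(B) = MTBF/(MTBF+MTTR) = 1971/(1971+52.2) = 0.974199
Series availability: 0.997142 × 0.974199 = 0.9714

0.9714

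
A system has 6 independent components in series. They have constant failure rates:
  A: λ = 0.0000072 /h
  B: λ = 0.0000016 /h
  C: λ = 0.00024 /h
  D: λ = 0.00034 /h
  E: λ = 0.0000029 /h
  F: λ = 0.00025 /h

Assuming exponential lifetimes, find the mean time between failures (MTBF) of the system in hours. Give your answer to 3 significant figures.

1190

Series of exponential components: λ_sys = Σ λ_i
λ_sys = 0.0000072 + 0.0000016 + 0.00024 + 0.00034 + 0.0000029 + 0.00025 = 8.4170e-04 /h
MTBF = 1 / λ_sys = 1190 h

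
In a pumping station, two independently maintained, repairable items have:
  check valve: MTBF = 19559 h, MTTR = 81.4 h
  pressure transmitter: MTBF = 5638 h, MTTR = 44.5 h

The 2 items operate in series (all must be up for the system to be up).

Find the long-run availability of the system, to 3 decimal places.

A(check valve) = MTBF/(MTBF+MTTR) = 19559/(19559+81.4) = 0.995855
A(pressure transmitter) = MTBF/(MTBF+MTTR) = 5638/(5638+44.5) = 0.992169
Series availability: 0.995855 × 0.992169 = 0.988

0.988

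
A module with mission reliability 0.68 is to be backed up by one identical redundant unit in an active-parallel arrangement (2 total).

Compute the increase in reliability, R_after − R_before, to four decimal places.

0.2176

R_before = 0.68
R_after = 1 − (1 − 0.68)^2 = 0.8976
ΔR = 0.8976 − 0.68 = 0.2176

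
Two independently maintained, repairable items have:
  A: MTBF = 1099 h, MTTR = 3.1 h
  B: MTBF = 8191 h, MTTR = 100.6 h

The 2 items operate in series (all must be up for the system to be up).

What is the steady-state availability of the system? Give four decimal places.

A(A) = MTBF/(MTBF+MTTR) = 1099/(1099+3.1) = 0.997187
A(B) = MTBF/(MTBF+MTTR) = 8191/(8191+100.6) = 0.987867
Series availability: 0.997187 × 0.987867 = 0.9851

0.9851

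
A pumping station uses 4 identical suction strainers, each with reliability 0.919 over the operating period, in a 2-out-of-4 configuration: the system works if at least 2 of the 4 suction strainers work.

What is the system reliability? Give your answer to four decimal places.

0.9980

R = Σ_{i=2}^{4} C(4,i) p^i (1−p)^{4−i} with p = 0.919
C(4,2)·0.919^2·0.081^2 = 0.033247
C(4,3)·0.919^3·0.081^1 = 0.251473
C(4,4)·0.919^4·0.081^0 = 0.713283
Sum = 0.9980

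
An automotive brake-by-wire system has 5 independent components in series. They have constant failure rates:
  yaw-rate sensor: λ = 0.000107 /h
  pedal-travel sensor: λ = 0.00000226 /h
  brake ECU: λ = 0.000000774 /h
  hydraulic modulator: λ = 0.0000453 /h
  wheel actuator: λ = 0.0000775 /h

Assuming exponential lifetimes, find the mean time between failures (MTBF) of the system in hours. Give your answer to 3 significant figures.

Series of exponential components: λ_sys = Σ λ_i
λ_sys = 0.000107 + 0.00000226 + 0.000000774 + 0.0000453 + 0.0000775 = 2.3283e-04 /h
MTBF = 1 / λ_sys = 4290 h

4290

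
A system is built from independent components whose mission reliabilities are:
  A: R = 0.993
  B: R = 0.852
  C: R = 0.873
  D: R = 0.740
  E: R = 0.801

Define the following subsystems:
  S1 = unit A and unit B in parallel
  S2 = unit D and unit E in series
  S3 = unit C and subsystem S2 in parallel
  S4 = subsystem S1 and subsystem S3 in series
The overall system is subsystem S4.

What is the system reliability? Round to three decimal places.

Parallel (A and B): 1 − (1 − 0.99300)(1 − 0.85200) = 0.99896
Series (D and E): 0.74000 × 0.80100 = 0.59274
Parallel (C and [0.59274]): 1 − (1 − 0.87300)(1 − 0.59274) = 0.94828
Series ([0.99896] and [0.94828]): 0.99896 × 0.94828 = 0.947

0.947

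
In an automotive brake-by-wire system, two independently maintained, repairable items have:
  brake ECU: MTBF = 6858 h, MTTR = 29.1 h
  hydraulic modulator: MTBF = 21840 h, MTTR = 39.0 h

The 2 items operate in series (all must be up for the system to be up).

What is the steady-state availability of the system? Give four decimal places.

0.9940

A(brake ECU) = MTBF/(MTBF+MTTR) = 6858/(6858+29.1) = 0.995775
A(hydraulic modulator) = MTBF/(MTBF+MTTR) = 21840/(21840+39.0) = 0.998217
Series availability: 0.995775 × 0.998217 = 0.9940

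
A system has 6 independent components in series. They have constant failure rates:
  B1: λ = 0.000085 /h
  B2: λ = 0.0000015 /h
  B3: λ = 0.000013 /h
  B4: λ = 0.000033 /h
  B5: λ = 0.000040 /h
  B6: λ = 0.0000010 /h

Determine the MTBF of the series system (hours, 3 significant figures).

5760

Series of exponential components: λ_sys = Σ λ_i
λ_sys = 0.000085 + 0.0000015 + 0.000013 + 0.000033 + 0.000040 + 0.0000010 = 1.7350e-04 /h
MTBF = 1 / λ_sys = 5760 h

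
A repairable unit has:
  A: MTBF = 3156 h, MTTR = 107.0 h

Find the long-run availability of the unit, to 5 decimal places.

0.96721

A(A) = MTBF/(MTBF+MTTR) = 3156/(3156+107.0) = 0.96721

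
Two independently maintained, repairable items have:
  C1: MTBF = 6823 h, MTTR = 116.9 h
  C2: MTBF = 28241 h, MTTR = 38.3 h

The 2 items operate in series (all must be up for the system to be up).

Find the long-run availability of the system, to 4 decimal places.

A(C1) = MTBF/(MTBF+MTTR) = 6823/(6823+116.9) = 0.983155
A(C2) = MTBF/(MTBF+MTTR) = 28241/(28241+38.3) = 0.998646
Series availability: 0.983155 × 0.998646 = 0.9818

0.9818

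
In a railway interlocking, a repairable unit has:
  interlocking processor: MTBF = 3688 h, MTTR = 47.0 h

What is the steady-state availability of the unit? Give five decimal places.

0.98742

A(interlocking processor) = MTBF/(MTBF+MTTR) = 3688/(3688+47.0) = 0.98742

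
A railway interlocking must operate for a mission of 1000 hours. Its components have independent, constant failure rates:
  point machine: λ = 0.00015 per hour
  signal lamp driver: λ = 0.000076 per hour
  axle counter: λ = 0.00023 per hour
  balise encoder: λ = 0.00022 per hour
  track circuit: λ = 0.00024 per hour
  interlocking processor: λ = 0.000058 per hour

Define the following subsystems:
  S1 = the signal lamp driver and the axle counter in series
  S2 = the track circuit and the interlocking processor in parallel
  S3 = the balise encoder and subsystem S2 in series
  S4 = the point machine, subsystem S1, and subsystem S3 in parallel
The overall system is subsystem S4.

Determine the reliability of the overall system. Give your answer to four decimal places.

0.9924

R(point machine) = exp(−0.00015 × 1000) = 0.860708
R(signal lamp driver) = exp(−0.000076 × 1000) = 0.926816
R(axle counter) = exp(−0.00023 × 1000) = 0.794534
R(balise encoder) = exp(−0.00022 × 1000) = 0.802519
R(track circuit) = exp(−0.00024 × 1000) = 0.786628
R(interlocking processor) = exp(−0.000058 × 1000) = 0.943650
Series (signal lamp driver and axle counter): 0.926816 × 0.794534 = 0.736387
Parallel (track circuit and interlocking processor): 1 − (1 − 0.786628)(1 − 0.943650) = 0.987976
Series (balise encoder and [0.987976]): 0.802519 × 0.987976 = 0.792870
Parallel (point machine, [0.736387], and [0.792870]): 1 − (1 − 0.860708)(1 − 0.736387)(1 − 0.792870) = 0.9924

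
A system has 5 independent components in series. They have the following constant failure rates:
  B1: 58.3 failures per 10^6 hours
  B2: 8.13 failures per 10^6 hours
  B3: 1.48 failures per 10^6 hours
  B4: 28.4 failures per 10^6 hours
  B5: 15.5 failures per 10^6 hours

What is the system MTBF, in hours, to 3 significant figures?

8940

Series of exponential components: λ_sys = Σ λ_i
λ_sys = 0.0000583 + 0.00000813 + 0.00000148 + 0.0000284 + 0.0000155 = 1.1181e-04 /h
MTBF = 1 / λ_sys = 8940 h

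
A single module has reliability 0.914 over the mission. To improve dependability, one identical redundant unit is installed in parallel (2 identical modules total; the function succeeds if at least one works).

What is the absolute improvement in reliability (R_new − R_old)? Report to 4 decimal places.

R_before = 0.914
R_after = 1 − (1 − 0.914)^2 = 0.9926
ΔR = 0.9926 − 0.914 = 0.0786

0.0786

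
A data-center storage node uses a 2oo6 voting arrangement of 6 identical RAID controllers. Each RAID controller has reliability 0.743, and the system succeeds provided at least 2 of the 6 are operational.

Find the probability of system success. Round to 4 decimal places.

0.9947

R = Σ_{i=2}^{6} C(6,i) p^i (1−p)^{6−i} with p = 0.743
C(6,2)·0.743^2·0.257^4 = 0.036124
C(6,3)·0.743^3·0.257^3 = 0.139250
C(6,4)·0.743^4·0.257^2 = 0.301935
C(6,5)·0.743^5·0.257^1 = 0.349163
C(6,6)·0.743^6·0.257^0 = 0.168241
Sum = 0.9947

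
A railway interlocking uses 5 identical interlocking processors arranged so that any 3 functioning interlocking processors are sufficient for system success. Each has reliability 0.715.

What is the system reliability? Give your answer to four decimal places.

0.8562

R = Σ_{i=3}^{5} C(5,i) p^i (1−p)^{5−i} with p = 0.715
C(5,3)·0.715^3·0.285^2 = 0.296898
C(5,4)·0.715^4·0.285^1 = 0.372425
C(5,5)·0.715^5·0.285^0 = 0.186866
Sum = 0.8562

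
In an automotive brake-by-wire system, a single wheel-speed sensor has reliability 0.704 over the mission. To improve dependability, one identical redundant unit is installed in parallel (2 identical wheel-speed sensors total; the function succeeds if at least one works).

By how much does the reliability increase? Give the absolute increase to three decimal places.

0.208

R_before = 0.704
R_after = 1 − (1 − 0.704)^2 = 0.912
ΔR = 0.912 − 0.704 = 0.208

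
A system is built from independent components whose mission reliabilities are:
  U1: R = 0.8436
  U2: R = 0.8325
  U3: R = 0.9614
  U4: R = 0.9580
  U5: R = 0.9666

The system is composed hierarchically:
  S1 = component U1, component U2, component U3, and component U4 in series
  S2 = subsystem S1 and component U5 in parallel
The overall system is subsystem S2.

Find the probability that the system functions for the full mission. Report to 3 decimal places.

Series (U1, U2, U3, and U4): 0.84360 × 0.83250 × 0.96140 × 0.95800 = 0.64683
Parallel ([0.64683] and U5): 1 − (1 − 0.64683)(1 − 0.96660) = 0.988

0.988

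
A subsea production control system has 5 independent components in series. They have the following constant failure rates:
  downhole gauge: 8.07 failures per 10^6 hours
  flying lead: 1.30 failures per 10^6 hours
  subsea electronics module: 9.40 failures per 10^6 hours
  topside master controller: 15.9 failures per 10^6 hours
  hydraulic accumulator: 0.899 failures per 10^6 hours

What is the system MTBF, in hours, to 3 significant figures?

28100

Series of exponential components: λ_sys = Σ λ_i
λ_sys = 0.00000807 + 0.00000130 + 0.00000940 + 0.0000159 + 0.000000899 = 3.5569e-05 /h
MTBF = 1 / λ_sys = 28100 h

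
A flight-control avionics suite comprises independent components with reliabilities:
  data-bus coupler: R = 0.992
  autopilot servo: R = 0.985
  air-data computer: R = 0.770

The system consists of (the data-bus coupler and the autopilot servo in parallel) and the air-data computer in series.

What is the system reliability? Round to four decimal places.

0.7699

Parallel (data-bus coupler and autopilot servo): 1 − (1 − 0.992000)(1 − 0.985000) = 0.999880
Series ([0.999880] and air-data computer): 0.999880 × 0.770000 = 0.7699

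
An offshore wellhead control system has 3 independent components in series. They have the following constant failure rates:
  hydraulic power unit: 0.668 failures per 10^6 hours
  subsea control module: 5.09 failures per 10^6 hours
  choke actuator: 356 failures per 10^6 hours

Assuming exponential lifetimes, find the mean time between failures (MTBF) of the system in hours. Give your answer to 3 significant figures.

2760

Series of exponential components: λ_sys = Σ λ_i
λ_sys = 0.000000668 + 0.00000509 + 0.000356 = 3.6176e-04 /h
MTBF = 1 / λ_sys = 2760 h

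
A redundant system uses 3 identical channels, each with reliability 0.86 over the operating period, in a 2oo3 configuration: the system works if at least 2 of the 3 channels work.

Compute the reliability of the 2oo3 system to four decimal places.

0.9467

R = Σ_{i=2}^{3} C(3,i) p^i (1−p)^{3−i} with p = 0.86
C(3,2)·0.86^2·0.14^1 = 0.310632
C(3,3)·0.86^3·0.14^0 = 0.636056
Sum = 0.9467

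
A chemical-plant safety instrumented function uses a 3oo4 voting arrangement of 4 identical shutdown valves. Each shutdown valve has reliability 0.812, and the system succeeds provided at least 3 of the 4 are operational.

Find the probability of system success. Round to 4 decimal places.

R = Σ_{i=3}^{4} C(4,i) p^i (1−p)^{4−i} with p = 0.812
C(4,3)·0.812^3·0.188^1 = 0.402611
C(4,4)·0.812^4·0.188^0 = 0.434735
Sum = 0.8373

0.8373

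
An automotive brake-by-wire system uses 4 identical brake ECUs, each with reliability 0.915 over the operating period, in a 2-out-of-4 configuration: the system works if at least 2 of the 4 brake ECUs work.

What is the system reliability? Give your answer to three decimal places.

0.998

R = Σ_{i=2}^{4} C(4,i) p^i (1−p)^{4−i} with p = 0.915
C(4,2)·0.915^2·0.085^2 = 0.03629
C(4,3)·0.915^3·0.085^1 = 0.26046
C(4,4)·0.915^4·0.085^0 = 0.70095
Sum = 0.998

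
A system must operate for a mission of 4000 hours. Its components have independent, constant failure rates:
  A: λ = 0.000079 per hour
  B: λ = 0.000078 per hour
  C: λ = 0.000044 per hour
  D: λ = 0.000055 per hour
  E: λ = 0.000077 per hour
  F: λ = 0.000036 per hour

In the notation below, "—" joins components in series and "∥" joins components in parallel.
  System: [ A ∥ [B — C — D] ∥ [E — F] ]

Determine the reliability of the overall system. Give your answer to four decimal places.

0.9500

R(A) = exp(−0.000079 × 4000) = 0.729059
R(B) = exp(−0.000078 × 4000) = 0.731982
R(C) = exp(−0.000044 × 4000) = 0.838618
R(D) = exp(−0.000055 × 4000) = 0.802519
R(E) = exp(−0.000077 × 4000) = 0.734915
R(F) = exp(−0.000036 × 4000) = 0.865888
Series (B, C, and D): 0.731982 × 0.838618 × 0.802519 = 0.492629
Series (E and F): 0.734915 × 0.865888 = 0.636354
Parallel (A, [0.492629], and [0.636354]): 1 − (1 − 0.729059)(1 − 0.492629)(1 − 0.636354) = 0.9500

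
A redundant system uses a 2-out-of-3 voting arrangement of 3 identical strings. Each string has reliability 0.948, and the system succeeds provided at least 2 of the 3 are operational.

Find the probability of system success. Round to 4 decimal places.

0.9922

R = Σ_{i=2}^{3} C(3,i) p^i (1−p)^{3−i} with p = 0.948
C(3,2)·0.948^2·0.052^1 = 0.140198
C(3,3)·0.948^3·0.052^0 = 0.851971
Sum = 0.9922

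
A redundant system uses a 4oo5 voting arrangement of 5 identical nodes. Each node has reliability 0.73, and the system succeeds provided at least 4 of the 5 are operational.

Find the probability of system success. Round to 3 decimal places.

0.591

R = Σ_{i=4}^{5} C(5,i) p^i (1−p)^{5−i} with p = 0.73
C(5,4)·0.73^4·0.27^1 = 0.38338
C(5,5)·0.73^5·0.27^0 = 0.20731
Sum = 0.591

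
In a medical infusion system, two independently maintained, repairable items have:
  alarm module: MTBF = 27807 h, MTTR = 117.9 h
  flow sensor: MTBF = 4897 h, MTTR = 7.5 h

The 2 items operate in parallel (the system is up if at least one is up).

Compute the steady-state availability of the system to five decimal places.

A(alarm module) = MTBF/(MTBF+MTTR) = 27807/(27807+117.9) = 0.995778
A(flow sensor) = MTBF/(MTBF+MTTR) = 4897/(4897+7.5) = 0.998471
Parallel availability: 1 − (1 − 0.995778)(1 − 0.998471) = 0.99999

0.99999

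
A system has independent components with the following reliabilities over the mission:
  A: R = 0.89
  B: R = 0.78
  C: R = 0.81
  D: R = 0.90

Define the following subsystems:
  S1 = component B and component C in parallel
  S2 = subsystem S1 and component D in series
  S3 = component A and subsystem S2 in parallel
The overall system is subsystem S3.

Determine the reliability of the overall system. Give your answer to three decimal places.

0.985

Parallel (B and C): 1 − (1 − 0.78000)(1 − 0.81000) = 0.95820
Series ([0.95820] and D): 0.95820 × 0.90000 = 0.86238
Parallel (A and [0.86238]): 1 − (1 − 0.89000)(1 − 0.86238) = 0.985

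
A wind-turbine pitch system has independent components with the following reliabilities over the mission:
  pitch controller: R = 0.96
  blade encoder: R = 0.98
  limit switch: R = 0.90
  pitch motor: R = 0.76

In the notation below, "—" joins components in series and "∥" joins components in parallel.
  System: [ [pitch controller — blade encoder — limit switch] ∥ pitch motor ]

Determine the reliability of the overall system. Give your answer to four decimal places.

0.9632

Series (pitch controller, blade encoder, and limit switch): 0.960000 × 0.980000 × 0.900000 = 0.846720
Parallel ([0.846720] and pitch motor): 1 − (1 − 0.846720)(1 − 0.760000) = 0.9632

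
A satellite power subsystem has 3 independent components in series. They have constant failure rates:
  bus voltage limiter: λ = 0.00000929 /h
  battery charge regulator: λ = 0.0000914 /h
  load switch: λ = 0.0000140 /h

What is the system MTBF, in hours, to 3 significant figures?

Series of exponential components: λ_sys = Σ λ_i
λ_sys = 0.00000929 + 0.0000914 + 0.0000140 = 1.1469e-04 /h
MTBF = 1 / λ_sys = 8720 h

8720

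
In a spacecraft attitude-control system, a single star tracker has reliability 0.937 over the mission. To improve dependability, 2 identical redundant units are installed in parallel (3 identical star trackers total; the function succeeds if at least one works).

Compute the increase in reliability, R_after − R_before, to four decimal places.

R_before = 0.937
R_after = 1 − (1 − 0.937)^3 = 0.9997
ΔR = 0.9997 − 0.937 = 0.0627

0.0627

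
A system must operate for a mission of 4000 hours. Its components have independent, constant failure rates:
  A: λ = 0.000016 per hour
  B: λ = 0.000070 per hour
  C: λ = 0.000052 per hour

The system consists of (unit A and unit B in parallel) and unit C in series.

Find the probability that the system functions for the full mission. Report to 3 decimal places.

R(A) = exp(−0.000016 × 4000) = 0.93800
R(B) = exp(−0.000070 × 4000) = 0.75578
R(C) = exp(−0.000052 × 4000) = 0.81221
Parallel (A and B): 1 − (1 − 0.93800)(1 − 0.75578) = 0.98486
Series ([0.98486] and C): 0.98486 × 0.81221 = 0.800

0.800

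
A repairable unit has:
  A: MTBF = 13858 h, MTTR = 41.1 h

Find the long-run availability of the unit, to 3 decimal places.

A(A) = MTBF/(MTBF+MTTR) = 13858/(13858+41.1) = 0.997

0.997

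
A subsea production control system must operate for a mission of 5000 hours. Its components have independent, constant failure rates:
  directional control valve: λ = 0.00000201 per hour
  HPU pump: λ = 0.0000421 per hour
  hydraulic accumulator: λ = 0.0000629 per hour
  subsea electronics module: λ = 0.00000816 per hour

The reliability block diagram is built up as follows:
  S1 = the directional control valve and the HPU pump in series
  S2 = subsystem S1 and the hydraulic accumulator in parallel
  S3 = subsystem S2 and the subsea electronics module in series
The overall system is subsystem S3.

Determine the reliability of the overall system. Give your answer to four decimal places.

0.9087

R(directional control valve) = exp(−0.00000201 × 5000) = 0.990000
R(HPU pump) = exp(−0.0000421 × 5000) = 0.810179
R(hydraulic accumulator) = exp(−0.0000629 × 5000) = 0.730154
R(subsea electronics module) = exp(−0.00000816 × 5000) = 0.960021
Series (directional control valve and HPU pump): 0.990000 × 0.810179 = 0.802077
Parallel ([0.802077] and hydraulic accumulator): 1 − (1 − 0.802077)(1 − 0.730154) = 0.946591
Series ([0.946591] and subsea electronics module): 0.946591 × 0.960021 = 0.9087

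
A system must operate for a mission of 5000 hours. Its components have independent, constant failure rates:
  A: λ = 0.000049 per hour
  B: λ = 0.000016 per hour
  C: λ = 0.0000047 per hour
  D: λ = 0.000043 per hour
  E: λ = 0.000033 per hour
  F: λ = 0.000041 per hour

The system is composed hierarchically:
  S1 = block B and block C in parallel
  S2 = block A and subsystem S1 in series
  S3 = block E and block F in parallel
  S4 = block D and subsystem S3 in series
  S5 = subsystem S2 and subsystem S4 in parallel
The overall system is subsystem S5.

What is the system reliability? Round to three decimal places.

0.953

R(A) = exp(−0.000049 × 5000) = 0.78270
R(B) = exp(−0.000016 × 5000) = 0.92312
R(C) = exp(−0.0000047 × 5000) = 0.97677
R(D) = exp(−0.000043 × 5000) = 0.80654
R(E) = exp(−0.000033 × 5000) = 0.84789
R(F) = exp(−0.000041 × 5000) = 0.81465
Parallel (B and C): 1 − (1 − 0.92312)(1 − 0.97677) = 0.99821
Series (A and [0.99821]): 0.78270 × 0.99821 = 0.78130
Parallel (E and F): 1 − (1 − 0.84789)(1 − 0.81465) = 0.97181
Series (D and [0.97181]): 0.80654 × 0.97181 = 0.78380
Parallel ([0.78130] and [0.78380]): 1 − (1 − 0.78130)(1 − 0.78380) = 0.953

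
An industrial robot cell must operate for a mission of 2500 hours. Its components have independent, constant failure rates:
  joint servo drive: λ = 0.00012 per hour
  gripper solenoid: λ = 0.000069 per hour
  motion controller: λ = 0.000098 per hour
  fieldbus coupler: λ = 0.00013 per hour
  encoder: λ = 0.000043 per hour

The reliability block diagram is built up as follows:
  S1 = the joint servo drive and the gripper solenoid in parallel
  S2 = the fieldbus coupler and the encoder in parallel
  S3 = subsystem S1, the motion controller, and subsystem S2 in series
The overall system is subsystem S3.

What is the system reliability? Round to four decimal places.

0.7293

R(joint servo drive) = exp(−0.00012 × 2500) = 0.740818
R(gripper solenoid) = exp(−0.000069 × 2500) = 0.841558
R(motion controller) = exp(−0.000098 × 2500) = 0.782705
R(fieldbus coupler) = exp(−0.00013 × 2500) = 0.722527
R(encoder) = exp(−0.000043 × 2500) = 0.898077
Parallel (joint servo drive and gripper solenoid): 1 − (1 − 0.740818)(1 − 0.841558) = 0.958935
Parallel (fieldbus coupler and encoder): 1 − (1 − 0.722527)(1 − 0.898077) = 0.971719
Series ([0.958935], motion controller, and [0.971719]): 0.958935 × 0.782705 × 0.971719 = 0.7293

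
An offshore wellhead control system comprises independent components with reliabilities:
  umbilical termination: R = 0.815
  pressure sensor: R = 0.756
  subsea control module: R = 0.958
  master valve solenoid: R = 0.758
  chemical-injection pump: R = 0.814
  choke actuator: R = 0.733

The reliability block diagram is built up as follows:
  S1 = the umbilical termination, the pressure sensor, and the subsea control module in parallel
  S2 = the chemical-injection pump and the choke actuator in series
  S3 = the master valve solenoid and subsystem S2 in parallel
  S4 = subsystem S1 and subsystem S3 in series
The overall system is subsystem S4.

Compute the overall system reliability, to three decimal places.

0.901

Parallel (umbilical termination, pressure sensor, and subsea control module): 1 − (1 − 0.81500)(1 − 0.75600)(1 − 0.95800) = 0.99810
Series (chemical-injection pump and choke actuator): 0.81400 × 0.73300 = 0.59666
Parallel (master valve solenoid and [0.59666]): 1 − (1 − 0.75800)(1 − 0.59666) = 0.90239
Series ([0.99810] and [0.90239]): 0.99810 × 0.90239 = 0.901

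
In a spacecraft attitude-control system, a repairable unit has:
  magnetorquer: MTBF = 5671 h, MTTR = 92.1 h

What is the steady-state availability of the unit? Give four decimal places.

0.9840

A(magnetorquer) = MTBF/(MTBF+MTTR) = 5671/(5671+92.1) = 0.9840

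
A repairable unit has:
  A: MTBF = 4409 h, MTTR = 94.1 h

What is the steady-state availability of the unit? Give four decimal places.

0.9791

A(A) = MTBF/(MTBF+MTTR) = 4409/(4409+94.1) = 0.9791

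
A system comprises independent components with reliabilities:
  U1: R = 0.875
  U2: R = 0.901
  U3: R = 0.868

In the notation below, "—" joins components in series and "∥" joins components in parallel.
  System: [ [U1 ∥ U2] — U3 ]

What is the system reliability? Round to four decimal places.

0.8573

Parallel (U1 and U2): 1 − (1 − 0.875000)(1 − 0.901000) = 0.987625
Series ([0.987625] and U3): 0.987625 × 0.868000 = 0.8573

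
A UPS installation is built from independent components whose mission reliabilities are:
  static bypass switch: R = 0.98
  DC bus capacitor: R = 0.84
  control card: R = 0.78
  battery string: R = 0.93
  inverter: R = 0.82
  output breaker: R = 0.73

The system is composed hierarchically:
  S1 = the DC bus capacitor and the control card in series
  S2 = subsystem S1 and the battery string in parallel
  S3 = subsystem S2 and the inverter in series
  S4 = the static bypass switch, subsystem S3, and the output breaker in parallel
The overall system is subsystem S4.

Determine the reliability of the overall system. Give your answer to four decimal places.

Series (DC bus capacitor and control card): 0.840000 × 0.780000 = 0.655200
Parallel ([0.655200] and battery string): 1 − (1 − 0.655200)(1 − 0.930000) = 0.975864
Series ([0.975864] and inverter): 0.975864 × 0.820000 = 0.800208
Parallel (static bypass switch, [0.800208], and output breaker): 1 − (1 − 0.980000)(1 − 0.800208)(1 − 0.730000) = 0.9989

0.9989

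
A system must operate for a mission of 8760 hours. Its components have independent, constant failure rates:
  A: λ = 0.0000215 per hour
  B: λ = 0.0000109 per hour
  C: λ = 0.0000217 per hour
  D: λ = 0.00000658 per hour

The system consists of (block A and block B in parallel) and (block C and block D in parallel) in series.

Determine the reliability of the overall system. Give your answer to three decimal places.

0.975

R(A) = exp(−0.0000215 × 8760) = 0.82833
R(B) = exp(−0.0000109 × 8760) = 0.90893
R(C) = exp(−0.0000217 × 8760) = 0.82688
R(D) = exp(−0.00000658 × 8760) = 0.94399
Parallel (A and B): 1 − (1 − 0.82833)(1 − 0.90893) = 0.98437
Parallel (C and D): 1 − (1 − 0.82688)(1 − 0.94399) = 0.99030
Series ([0.98437] and [0.99030]): 0.98437 × 0.99030 = 0.975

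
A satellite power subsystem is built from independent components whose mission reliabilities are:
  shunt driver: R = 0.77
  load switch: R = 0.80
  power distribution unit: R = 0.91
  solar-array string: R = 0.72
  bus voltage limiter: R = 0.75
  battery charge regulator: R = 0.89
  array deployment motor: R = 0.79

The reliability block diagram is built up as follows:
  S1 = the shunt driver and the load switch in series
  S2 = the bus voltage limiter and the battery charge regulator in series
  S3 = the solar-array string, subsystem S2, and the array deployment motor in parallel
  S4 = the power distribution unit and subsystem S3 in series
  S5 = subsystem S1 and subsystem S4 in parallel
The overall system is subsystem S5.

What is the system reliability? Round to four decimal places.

0.9586

Series (shunt driver and load switch): 0.770000 × 0.800000 = 0.616000
Series (bus voltage limiter and battery charge regulator): 0.750000 × 0.890000 = 0.667500
Parallel (solar-array string, [0.667500], and array deployment motor): 1 − (1 − 0.720000)(1 − 0.667500)(1 − 0.790000) = 0.980449
Series (power distribution unit and [0.980449]): 0.910000 × 0.980449 = 0.892209
Parallel ([0.616000] and [0.892209]): 1 − (1 − 0.616000)(1 − 0.892209) = 0.9586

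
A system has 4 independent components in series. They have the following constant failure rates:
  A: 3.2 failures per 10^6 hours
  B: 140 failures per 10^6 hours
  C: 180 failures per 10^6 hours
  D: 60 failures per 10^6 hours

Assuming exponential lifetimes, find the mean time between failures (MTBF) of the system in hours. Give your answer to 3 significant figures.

2610

Series of exponential components: λ_sys = Σ λ_i
λ_sys = 0.0000032 + 0.00014 + 0.00018 + 0.000060 = 3.8320e-04 /h
MTBF = 1 / λ_sys = 2610 h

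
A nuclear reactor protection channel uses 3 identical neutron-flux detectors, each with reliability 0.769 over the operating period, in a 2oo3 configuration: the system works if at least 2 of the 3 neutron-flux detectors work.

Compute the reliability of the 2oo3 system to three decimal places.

R = Σ_{i=2}^{3} C(3,i) p^i (1−p)^{3−i} with p = 0.769
C(3,2)·0.769^2·0.231^1 = 0.40981
C(3,3)·0.769^3·0.231^0 = 0.45476
Sum = 0.865

0.865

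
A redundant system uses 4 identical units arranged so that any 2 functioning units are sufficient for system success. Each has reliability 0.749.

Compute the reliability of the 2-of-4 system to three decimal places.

R = Σ_{i=2}^{4} C(4,i) p^i (1−p)^{4−i} with p = 0.749
C(4,2)·0.749^2·0.251^2 = 0.21206
C(4,3)·0.749^3·0.251^1 = 0.42187
C(4,4)·0.749^4·0.251^0 = 0.31472
Sum = 0.949

0.949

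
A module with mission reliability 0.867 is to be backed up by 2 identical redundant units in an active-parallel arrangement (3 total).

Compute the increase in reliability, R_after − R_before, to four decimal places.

0.1306

R_before = 0.867
R_after = 1 − (1 − 0.867)^3 = 0.9976
ΔR = 0.9976 − 0.867 = 0.1306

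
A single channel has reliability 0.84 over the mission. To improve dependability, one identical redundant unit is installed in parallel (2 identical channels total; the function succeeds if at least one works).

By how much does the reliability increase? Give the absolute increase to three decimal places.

0.134

R_before = 0.84
R_after = 1 − (1 − 0.84)^2 = 0.974
ΔR = 0.974 − 0.84 = 0.134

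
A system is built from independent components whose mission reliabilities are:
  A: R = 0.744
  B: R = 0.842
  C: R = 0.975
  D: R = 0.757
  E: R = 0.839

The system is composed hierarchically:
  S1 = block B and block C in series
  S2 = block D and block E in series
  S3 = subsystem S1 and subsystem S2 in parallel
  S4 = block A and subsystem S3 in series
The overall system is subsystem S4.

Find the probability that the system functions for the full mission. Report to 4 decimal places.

Series (B and C): 0.842000 × 0.975000 = 0.820950
Series (D and E): 0.757000 × 0.839000 = 0.635123
Parallel ([0.820950] and [0.635123]): 1 − (1 − 0.820950)(1 − 0.635123) = 0.934669
Series (A and [0.934669]): 0.744000 × 0.934669 = 0.6954

0.6954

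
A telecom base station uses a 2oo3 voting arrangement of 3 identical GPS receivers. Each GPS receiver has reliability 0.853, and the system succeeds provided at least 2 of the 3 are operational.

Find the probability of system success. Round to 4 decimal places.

0.9415

R = Σ_{i=2}^{3} C(3,i) p^i (1−p)^{3−i} with p = 0.853
C(3,2)·0.853^2·0.147^1 = 0.320876
C(3,3)·0.853^3·0.147^0 = 0.620650
Sum = 0.9415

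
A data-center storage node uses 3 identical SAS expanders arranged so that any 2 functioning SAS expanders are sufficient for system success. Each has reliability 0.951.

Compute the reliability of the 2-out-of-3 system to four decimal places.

0.9930

R = Σ_{i=2}^{3} C(3,i) p^i (1−p)^{3−i} with p = 0.951
C(3,2)·0.951^2·0.049^1 = 0.132947
C(3,3)·0.951^3·0.049^0 = 0.860085
Sum = 0.9930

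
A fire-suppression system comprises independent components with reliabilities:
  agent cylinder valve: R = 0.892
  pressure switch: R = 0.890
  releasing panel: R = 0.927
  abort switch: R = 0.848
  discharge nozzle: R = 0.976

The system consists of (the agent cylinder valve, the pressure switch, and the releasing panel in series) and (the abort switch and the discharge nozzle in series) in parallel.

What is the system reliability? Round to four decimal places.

0.9545

Series (agent cylinder valve, pressure switch, and releasing panel): 0.892000 × 0.890000 × 0.927000 = 0.735927
Series (abort switch and discharge nozzle): 0.848000 × 0.976000 = 0.827648
Parallel ([0.735927] and [0.827648]): 1 − (1 − 0.735927)(1 − 0.827648) = 0.9545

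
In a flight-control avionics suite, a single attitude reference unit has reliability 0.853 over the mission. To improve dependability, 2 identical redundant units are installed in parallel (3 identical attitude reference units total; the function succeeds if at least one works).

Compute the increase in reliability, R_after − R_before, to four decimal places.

0.1438

R_before = 0.853
R_after = 1 − (1 − 0.853)^3 = 0.9968
ΔR = 0.9968 − 0.853 = 0.1438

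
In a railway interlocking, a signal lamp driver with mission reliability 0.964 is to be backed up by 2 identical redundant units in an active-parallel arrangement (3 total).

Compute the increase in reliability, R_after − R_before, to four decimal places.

0.0360

R_before = 0.964
R_after = 1 − (1 − 0.964)^3 = 1.0000
ΔR = 1.0000 − 0.964 = 0.0360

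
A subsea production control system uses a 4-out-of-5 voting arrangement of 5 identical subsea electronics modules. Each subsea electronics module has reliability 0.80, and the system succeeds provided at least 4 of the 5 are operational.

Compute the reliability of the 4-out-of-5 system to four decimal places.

0.7373

R = Σ_{i=4}^{5} C(5,i) p^i (1−p)^{5−i} with p = 0.80
C(5,4)·0.80^4·0.20^1 = 0.409600
C(5,5)·0.80^5·0.20^0 = 0.327680
Sum = 0.7373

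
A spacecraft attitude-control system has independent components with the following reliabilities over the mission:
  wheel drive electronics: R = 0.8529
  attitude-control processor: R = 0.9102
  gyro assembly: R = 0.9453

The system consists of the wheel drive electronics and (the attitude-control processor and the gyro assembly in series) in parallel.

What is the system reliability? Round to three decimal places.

0.979

Series (attitude-control processor and gyro assembly): 0.91020 × 0.94530 = 0.86041
Parallel (wheel drive electronics and [0.86041]): 1 − (1 − 0.85290)(1 − 0.86041) = 0.979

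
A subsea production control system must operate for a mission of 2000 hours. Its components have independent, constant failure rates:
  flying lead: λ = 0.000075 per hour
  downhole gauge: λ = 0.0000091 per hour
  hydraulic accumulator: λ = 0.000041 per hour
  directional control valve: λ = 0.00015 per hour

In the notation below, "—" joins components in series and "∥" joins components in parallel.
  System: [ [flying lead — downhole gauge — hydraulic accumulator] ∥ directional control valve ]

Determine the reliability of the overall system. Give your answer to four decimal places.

R(flying lead) = exp(−0.000075 × 2000) = 0.860708
R(downhole gauge) = exp(−0.0000091 × 2000) = 0.981965
R(hydraulic accumulator) = exp(−0.000041 × 2000) = 0.921272
R(directional control valve) = exp(−0.00015 × 2000) = 0.740818
Series (flying lead, downhole gauge, and hydraulic accumulator): 0.860708 × 0.981965 × 0.921272 = 0.778645
Parallel ([0.778645] and directional control valve): 1 − (1 − 0.778645)(1 − 0.740818) = 0.9426

0.9426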